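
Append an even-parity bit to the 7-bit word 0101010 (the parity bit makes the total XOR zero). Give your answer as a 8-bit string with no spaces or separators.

01010101

XOR of the 7 data bits: 0⊕1⊕0⊕1⊕0⊕1⊕0 = 1
Parity bit = 1 (so all 8 bits XOR to 0).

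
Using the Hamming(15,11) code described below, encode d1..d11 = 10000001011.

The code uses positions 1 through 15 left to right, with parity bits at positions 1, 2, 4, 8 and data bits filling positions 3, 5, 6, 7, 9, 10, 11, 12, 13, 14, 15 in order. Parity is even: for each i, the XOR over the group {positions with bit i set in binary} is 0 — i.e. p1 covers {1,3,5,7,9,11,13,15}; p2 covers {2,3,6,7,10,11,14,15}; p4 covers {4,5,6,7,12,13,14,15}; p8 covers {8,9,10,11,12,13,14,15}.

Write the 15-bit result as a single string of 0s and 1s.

011100010001011

Place data at non-parity positions: p1 p2 1 p4 0 0 0 p8 0 0 0 1 0 1 1
p1 (pos 1,3,5,7,9,11,13,15): XOR of data positions = 1⊕0⊕0⊕0⊕0⊕0⊕1 = 0
p2 (pos 2,3,6,7,10,11,14,15): XOR of data positions = 1⊕0⊕0⊕0⊕0⊕1⊕1 = 1
p4 (pos 4,5,6,7,12,13,14,15): XOR of data positions = 0⊕0⊕0⊕1⊕0⊕1⊕1 = 1
p8 (pos 8,9,10,11,12,13,14,15): XOR of data positions = 0⊕0⊕0⊕1⊕0⊕1⊕1 = 1
Codeword: 011100010001011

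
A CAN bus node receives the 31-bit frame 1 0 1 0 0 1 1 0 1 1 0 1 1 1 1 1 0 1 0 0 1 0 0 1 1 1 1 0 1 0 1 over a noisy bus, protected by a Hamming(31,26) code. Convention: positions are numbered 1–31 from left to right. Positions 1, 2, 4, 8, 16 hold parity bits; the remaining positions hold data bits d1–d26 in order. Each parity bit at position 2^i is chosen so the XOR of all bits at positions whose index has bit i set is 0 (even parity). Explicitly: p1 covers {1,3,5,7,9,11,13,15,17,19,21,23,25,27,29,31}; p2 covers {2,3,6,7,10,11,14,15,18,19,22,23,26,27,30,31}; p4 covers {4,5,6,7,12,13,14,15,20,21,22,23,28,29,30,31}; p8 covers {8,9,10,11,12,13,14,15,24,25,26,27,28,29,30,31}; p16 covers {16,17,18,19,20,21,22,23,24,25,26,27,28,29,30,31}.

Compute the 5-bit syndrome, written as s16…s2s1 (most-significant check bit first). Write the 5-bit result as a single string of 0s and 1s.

s1 (pos 1,3,5,7,9,11,13,15,17,19,21,23,25,27,29,31): 1⊕1⊕0⊕1⊕1⊕0⊕1⊕1⊕0⊕0⊕1⊕0⊕1⊕1⊕1⊕1 = 1
s2 (pos 2,3,6,7,10,11,14,15,18,19,22,23,26,27,30,31): 0⊕1⊕1⊕1⊕1⊕0⊕1⊕1⊕1⊕0⊕0⊕0⊕1⊕1⊕0⊕1 = 0
s4 (pos 4,5,6,7,12,13,14,15,20,21,22,23,28,29,30,31): 0⊕0⊕1⊕1⊕1⊕1⊕1⊕1⊕0⊕1⊕0⊕0⊕0⊕1⊕0⊕1 = 1
s8 (pos 8,9,10,11,12,13,14,15,24,25,26,27,28,29,30,31): 0⊕1⊕1⊕0⊕1⊕1⊕1⊕1⊕1⊕1⊕1⊕1⊕0⊕1⊕0⊕1 = 0
s16 (pos 16,17,18,19,20,21,22,23,24,25,26,27,28,29,30,31): 1⊕0⊕1⊕0⊕0⊕1⊕0⊕0⊕1⊕1⊕1⊕1⊕0⊕1⊕0⊕1 = 1
Syndrome s16…s1 = 10101 → error at position 21.

10101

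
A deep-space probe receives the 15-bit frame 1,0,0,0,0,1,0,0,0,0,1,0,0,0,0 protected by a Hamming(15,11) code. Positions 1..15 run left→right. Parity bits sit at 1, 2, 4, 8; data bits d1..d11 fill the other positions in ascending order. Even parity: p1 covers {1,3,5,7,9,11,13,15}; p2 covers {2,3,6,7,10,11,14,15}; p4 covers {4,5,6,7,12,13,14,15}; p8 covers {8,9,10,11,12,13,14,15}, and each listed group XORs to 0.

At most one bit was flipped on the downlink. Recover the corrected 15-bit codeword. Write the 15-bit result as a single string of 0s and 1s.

s1 (pos 1,3,5,7,9,11,13,15): 1⊕0⊕0⊕0⊕0⊕1⊕0⊕0 = 0
s2 (pos 2,3,6,7,10,11,14,15): 0⊕0⊕1⊕0⊕0⊕1⊕0⊕0 = 0
s4 (pos 4,5,6,7,12,13,14,15): 0⊕0⊕1⊕0⊕0⊕0⊕0⊕0 = 1
s8 (pos 8,9,10,11,12,13,14,15): 0⊕0⊕0⊕1⊕0⊕0⊕0⊕0 = 1
Syndrome s8…s1 = 1100 → error at position 12.
Flip position 12: 100001000010000 → 100001000011000

100001000011000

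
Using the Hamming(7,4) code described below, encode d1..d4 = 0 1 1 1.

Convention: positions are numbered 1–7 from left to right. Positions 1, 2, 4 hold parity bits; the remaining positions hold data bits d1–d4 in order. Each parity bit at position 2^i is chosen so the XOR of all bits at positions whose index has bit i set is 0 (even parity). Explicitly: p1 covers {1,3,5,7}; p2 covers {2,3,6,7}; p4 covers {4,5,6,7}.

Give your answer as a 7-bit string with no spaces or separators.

Place data at non-parity positions: p1 p2 0 p4 1 1 1
p1 (pos 1,3,5,7): XOR of data positions = 0⊕1⊕1 = 0
p2 (pos 2,3,6,7): XOR of data positions = 0⊕1⊕1 = 0
p4 (pos 4,5,6,7): XOR of data positions = 1⊕1⊕1 = 1
Codeword: 0001111

0001111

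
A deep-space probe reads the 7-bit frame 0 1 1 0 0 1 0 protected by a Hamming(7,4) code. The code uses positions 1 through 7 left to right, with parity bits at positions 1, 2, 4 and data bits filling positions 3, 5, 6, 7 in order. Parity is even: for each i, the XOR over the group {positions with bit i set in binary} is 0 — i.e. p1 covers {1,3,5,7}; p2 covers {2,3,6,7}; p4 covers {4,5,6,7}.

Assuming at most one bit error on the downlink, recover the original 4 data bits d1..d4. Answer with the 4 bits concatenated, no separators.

s1 (pos 1,3,5,7): 0⊕1⊕0⊕0 = 1
s2 (pos 2,3,6,7): 1⊕1⊕1⊕0 = 1
s4 (pos 4,5,6,7): 0⊕0⊕1⊕0 = 1
Syndrome s4…s1 = 111 → error at position 7.
Flip position 7: 0110010 → 0110011
Read data bits from positions 3,5,6,7: 1011

1011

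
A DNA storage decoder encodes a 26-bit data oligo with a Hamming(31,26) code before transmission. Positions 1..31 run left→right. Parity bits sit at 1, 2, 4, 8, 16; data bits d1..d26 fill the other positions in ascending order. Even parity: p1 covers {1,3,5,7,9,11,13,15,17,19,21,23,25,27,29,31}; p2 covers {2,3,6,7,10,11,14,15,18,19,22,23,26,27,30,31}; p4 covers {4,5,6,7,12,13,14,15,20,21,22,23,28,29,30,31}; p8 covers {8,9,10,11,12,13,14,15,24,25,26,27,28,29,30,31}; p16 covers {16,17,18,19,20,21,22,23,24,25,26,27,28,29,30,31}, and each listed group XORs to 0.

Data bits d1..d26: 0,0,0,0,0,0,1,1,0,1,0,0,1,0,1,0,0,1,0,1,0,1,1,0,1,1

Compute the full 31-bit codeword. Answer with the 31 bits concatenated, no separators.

Place data at non-parity positions: p1 p2 0 p4 0 0 0 p8 0 0 1 1 0 1 0 p16 0 1 0 1 0 0 1 0 1 0 1 1 0 1 1
p1 (pos 1,3,5,7,9,11,13,15,17,19,21,23,25,27,29,31): XOR of data positions = 0⊕0⊕0⊕0⊕1⊕0⊕0⊕0⊕0⊕0⊕1⊕1⊕1⊕0⊕1 = 1
p2 (pos 2,3,6,7,10,11,14,15,18,19,22,23,26,27,30,31): XOR of data positions = 0⊕0⊕0⊕0⊕1⊕1⊕0⊕1⊕0⊕0⊕1⊕0⊕1⊕1⊕1 = 1
p4 (pos 4,5,6,7,12,13,14,15,20,21,22,23,28,29,30,31): XOR of data positions = 0⊕0⊕0⊕1⊕0⊕1⊕0⊕1⊕0⊕0⊕1⊕1⊕0⊕1⊕1 = 1
p8 (pos 8,9,10,11,12,13,14,15,24,25,26,27,28,29,30,31): XOR of data positions = 0⊕0⊕1⊕1⊕0⊕1⊕0⊕0⊕1⊕0⊕1⊕1⊕0⊕1⊕1 = 0
p16 (pos 16,17,18,19,20,21,22,23,24,25,26,27,28,29,30,31): XOR of data positions = 0⊕1⊕0⊕1⊕0⊕0⊕1⊕0⊕1⊕0⊕1⊕1⊕0⊕1⊕1 = 0
Codeword: 1101000000110100010100101011011

1101000000110100010100101011011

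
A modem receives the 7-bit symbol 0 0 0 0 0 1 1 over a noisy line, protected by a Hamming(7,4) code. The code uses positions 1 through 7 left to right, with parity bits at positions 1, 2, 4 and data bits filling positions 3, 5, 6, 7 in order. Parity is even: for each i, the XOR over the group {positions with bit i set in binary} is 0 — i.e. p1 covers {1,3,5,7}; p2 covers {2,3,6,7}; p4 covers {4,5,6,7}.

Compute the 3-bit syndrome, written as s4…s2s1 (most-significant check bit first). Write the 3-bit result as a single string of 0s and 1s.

001

s1 (pos 1,3,5,7): 0⊕0⊕0⊕1 = 1
s2 (pos 2,3,6,7): 0⊕0⊕1⊕1 = 0
s4 (pos 4,5,6,7): 0⊕0⊕1⊕1 = 0
Syndrome s4…s1 = 001 → error at position 1.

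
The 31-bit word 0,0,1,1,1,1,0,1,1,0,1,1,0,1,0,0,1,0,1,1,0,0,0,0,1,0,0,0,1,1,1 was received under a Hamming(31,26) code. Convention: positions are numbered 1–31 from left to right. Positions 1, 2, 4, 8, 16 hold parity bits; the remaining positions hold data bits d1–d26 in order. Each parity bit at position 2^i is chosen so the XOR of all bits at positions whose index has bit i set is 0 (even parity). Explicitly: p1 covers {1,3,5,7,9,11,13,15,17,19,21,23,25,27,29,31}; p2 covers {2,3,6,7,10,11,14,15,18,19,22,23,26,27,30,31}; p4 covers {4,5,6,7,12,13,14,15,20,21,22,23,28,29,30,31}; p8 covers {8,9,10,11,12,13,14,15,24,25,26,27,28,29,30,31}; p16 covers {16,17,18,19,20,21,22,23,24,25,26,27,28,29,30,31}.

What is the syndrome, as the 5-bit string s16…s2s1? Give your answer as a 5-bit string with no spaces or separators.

11111

s1 (pos 1,3,5,7,9,11,13,15,17,19,21,23,25,27,29,31): 0⊕1⊕1⊕0⊕1⊕1⊕0⊕0⊕1⊕1⊕0⊕0⊕1⊕0⊕1⊕1 = 1
s2 (pos 2,3,6,7,10,11,14,15,18,19,22,23,26,27,30,31): 0⊕1⊕1⊕0⊕0⊕1⊕1⊕0⊕0⊕1⊕0⊕0⊕0⊕0⊕1⊕1 = 1
s4 (pos 4,5,6,7,12,13,14,15,20,21,22,23,28,29,30,31): 1⊕1⊕1⊕0⊕1⊕0⊕1⊕0⊕1⊕0⊕0⊕0⊕0⊕1⊕1⊕1 = 1
s8 (pos 8,9,10,11,12,13,14,15,24,25,26,27,28,29,30,31): 1⊕1⊕0⊕1⊕1⊕0⊕1⊕0⊕0⊕1⊕0⊕0⊕0⊕1⊕1⊕1 = 1
s16 (pos 16,17,18,19,20,21,22,23,24,25,26,27,28,29,30,31): 0⊕1⊕0⊕1⊕1⊕0⊕0⊕0⊕0⊕1⊕0⊕0⊕0⊕1⊕1⊕1 = 1
Syndrome s16…s1 = 11111 → error at position 31.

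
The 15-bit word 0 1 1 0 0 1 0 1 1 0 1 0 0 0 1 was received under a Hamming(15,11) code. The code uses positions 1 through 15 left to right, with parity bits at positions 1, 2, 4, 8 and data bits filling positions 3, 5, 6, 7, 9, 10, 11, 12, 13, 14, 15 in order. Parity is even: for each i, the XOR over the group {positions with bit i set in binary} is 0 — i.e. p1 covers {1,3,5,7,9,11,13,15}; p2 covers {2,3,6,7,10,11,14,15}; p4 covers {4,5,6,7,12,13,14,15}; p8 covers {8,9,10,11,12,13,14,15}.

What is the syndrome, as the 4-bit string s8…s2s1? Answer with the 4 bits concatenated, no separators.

s1 (pos 1,3,5,7,9,11,13,15): 0⊕1⊕0⊕0⊕1⊕1⊕0⊕1 = 0
s2 (pos 2,3,6,7,10,11,14,15): 1⊕1⊕1⊕0⊕0⊕1⊕0⊕1 = 1
s4 (pos 4,5,6,7,12,13,14,15): 0⊕0⊕1⊕0⊕0⊕0⊕0⊕1 = 0
s8 (pos 8,9,10,11,12,13,14,15): 1⊕1⊕0⊕1⊕0⊕0⊕0⊕1 = 0
Syndrome s8…s1 = 0010 → error at position 2.

0010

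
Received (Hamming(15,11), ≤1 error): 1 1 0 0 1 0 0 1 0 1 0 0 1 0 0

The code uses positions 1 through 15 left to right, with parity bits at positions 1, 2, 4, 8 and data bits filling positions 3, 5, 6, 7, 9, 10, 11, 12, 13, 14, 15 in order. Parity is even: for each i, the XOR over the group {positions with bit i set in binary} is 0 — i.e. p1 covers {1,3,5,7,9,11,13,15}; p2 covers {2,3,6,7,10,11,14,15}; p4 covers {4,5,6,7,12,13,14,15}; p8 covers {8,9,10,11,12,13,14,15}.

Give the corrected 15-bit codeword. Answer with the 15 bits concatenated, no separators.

110010011100100

s1 (pos 1,3,5,7,9,11,13,15): 1⊕0⊕1⊕0⊕0⊕0⊕1⊕0 = 1
s2 (pos 2,3,6,7,10,11,14,15): 1⊕0⊕0⊕0⊕1⊕0⊕0⊕0 = 0
s4 (pos 4,5,6,7,12,13,14,15): 0⊕1⊕0⊕0⊕0⊕1⊕0⊕0 = 0
s8 (pos 8,9,10,11,12,13,14,15): 1⊕0⊕1⊕0⊕0⊕1⊕0⊕0 = 1
Syndrome s8…s1 = 1001 → error at position 9.
Flip position 9: 110010010100100 → 110010011100100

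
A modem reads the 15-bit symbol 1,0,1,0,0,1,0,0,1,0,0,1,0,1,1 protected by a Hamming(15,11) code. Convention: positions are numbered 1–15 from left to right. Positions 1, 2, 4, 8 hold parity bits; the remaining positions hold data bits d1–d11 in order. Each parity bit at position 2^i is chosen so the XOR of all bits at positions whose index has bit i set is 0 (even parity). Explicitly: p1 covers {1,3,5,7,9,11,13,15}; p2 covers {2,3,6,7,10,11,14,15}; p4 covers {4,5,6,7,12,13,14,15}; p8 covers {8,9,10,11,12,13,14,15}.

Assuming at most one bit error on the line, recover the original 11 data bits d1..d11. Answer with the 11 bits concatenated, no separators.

10101001011

s1 (pos 1,3,5,7,9,11,13,15): 1⊕1⊕0⊕0⊕1⊕0⊕0⊕1 = 0
s2 (pos 2,3,6,7,10,11,14,15): 0⊕1⊕1⊕0⊕0⊕0⊕1⊕1 = 0
s4 (pos 4,5,6,7,12,13,14,15): 0⊕0⊕1⊕0⊕1⊕0⊕1⊕1 = 0
s8 (pos 8,9,10,11,12,13,14,15): 0⊕1⊕0⊕0⊕1⊕0⊕1⊕1 = 0
Syndrome s8…s1 = 0000 → no error.
Read data bits from positions 3,5,6,7,9,10,11,12,13,14,15: 10101001011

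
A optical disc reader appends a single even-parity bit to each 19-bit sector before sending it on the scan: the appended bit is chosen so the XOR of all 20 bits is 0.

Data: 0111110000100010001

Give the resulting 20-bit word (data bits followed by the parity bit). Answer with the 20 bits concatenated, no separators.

XOR of the 19 data bits: 0⊕1⊕1⊕1⊕1⊕1⊕0⊕0⊕0⊕0⊕1⊕0⊕0⊕0⊕1⊕0⊕0⊕0⊕1 = 0
Parity bit = 0 (so all 20 bits XOR to 0).

01111100001000100010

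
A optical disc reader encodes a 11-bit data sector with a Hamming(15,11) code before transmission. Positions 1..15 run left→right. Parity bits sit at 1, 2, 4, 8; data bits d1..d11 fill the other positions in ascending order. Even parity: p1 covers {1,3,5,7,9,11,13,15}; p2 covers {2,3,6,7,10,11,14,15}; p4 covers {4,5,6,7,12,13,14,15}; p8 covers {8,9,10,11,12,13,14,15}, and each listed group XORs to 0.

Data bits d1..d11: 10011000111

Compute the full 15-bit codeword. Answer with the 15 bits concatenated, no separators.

101000101000111

Place data at non-parity positions: p1 p2 1 p4 0 0 1 p8 1 0 0 0 1 1 1
p1 (pos 1,3,5,7,9,11,13,15): XOR of data positions = 1⊕0⊕1⊕1⊕0⊕1⊕1 = 1
p2 (pos 2,3,6,7,10,11,14,15): XOR of data positions = 1⊕0⊕1⊕0⊕0⊕1⊕1 = 0
p4 (pos 4,5,6,7,12,13,14,15): XOR of data positions = 0⊕0⊕1⊕0⊕1⊕1⊕1 = 0
p8 (pos 8,9,10,11,12,13,14,15): XOR of data positions = 1⊕0⊕0⊕0⊕1⊕1⊕1 = 0
Codeword: 101000101000111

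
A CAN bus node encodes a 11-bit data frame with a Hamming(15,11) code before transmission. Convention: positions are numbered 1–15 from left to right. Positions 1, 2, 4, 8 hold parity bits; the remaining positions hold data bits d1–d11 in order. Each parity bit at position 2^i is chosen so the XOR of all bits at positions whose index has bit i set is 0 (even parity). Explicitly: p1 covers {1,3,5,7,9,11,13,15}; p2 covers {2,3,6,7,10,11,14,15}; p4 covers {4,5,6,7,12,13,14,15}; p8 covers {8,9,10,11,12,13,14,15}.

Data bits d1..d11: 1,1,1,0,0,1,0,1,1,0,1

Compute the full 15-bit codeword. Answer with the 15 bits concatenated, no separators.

Place data at non-parity positions: p1 p2 1 p4 1 1 0 p8 0 1 0 1 1 0 1
p1 (pos 1,3,5,7,9,11,13,15): XOR of data positions = 1⊕1⊕0⊕0⊕0⊕1⊕1 = 0
p2 (pos 2,3,6,7,10,11,14,15): XOR of data positions = 1⊕1⊕0⊕1⊕0⊕0⊕1 = 0
p4 (pos 4,5,6,7,12,13,14,15): XOR of data positions = 1⊕1⊕0⊕1⊕1⊕0⊕1 = 1
p8 (pos 8,9,10,11,12,13,14,15): XOR of data positions = 0⊕1⊕0⊕1⊕1⊕0⊕1 = 0
Codeword: 001111000101101

001111000101101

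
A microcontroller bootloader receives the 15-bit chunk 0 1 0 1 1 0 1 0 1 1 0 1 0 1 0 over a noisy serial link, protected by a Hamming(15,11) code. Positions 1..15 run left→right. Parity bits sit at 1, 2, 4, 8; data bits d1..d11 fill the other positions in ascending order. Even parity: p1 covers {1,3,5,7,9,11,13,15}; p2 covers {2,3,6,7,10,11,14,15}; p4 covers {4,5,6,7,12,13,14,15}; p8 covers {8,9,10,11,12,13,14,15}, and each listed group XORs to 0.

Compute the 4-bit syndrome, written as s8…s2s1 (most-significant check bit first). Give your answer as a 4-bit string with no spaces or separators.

s1 (pos 1,3,5,7,9,11,13,15): 0⊕0⊕1⊕1⊕1⊕0⊕0⊕0 = 1
s2 (pos 2,3,6,7,10,11,14,15): 1⊕0⊕0⊕1⊕1⊕0⊕1⊕0 = 0
s4 (pos 4,5,6,7,12,13,14,15): 1⊕1⊕0⊕1⊕1⊕0⊕1⊕0 = 1
s8 (pos 8,9,10,11,12,13,14,15): 0⊕1⊕1⊕0⊕1⊕0⊕1⊕0 = 0
Syndrome s8…s1 = 0101 → error at position 5.

0101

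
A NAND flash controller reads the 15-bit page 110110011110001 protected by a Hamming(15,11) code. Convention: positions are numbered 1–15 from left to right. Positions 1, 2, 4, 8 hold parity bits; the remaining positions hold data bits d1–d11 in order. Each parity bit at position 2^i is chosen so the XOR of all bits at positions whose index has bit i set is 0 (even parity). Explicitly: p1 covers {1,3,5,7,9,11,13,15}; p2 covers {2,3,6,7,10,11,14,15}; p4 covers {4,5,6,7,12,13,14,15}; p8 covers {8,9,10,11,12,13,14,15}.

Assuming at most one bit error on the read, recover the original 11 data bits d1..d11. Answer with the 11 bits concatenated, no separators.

01001110101

s1 (pos 1,3,5,7,9,11,13,15): 1⊕0⊕1⊕0⊕1⊕1⊕0⊕1 = 1
s2 (pos 2,3,6,7,10,11,14,15): 1⊕0⊕0⊕0⊕1⊕1⊕0⊕1 = 0
s4 (pos 4,5,6,7,12,13,14,15): 1⊕1⊕0⊕0⊕0⊕0⊕0⊕1 = 1
s8 (pos 8,9,10,11,12,13,14,15): 1⊕1⊕1⊕1⊕0⊕0⊕0⊕1 = 1
Syndrome s8…s1 = 1101 → error at position 13.
Flip position 13: 110110011110001 → 110110011110101
Read data bits from positions 3,5,6,7,9,10,11,12,13,14,15: 01001110101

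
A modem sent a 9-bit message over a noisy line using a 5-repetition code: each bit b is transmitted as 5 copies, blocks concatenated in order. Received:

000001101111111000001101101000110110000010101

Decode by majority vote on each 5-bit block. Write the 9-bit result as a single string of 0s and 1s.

Block 1 (00000): 0 ones → 0
Block 2 (11011): 4 ones → 1
Block 3 (11111): 5 ones → 1
Block 4 (00000): 0 ones → 0
Block 5 (11011): 4 ones → 1
Block 6 (01000): 1 one → 0
Block 7 (11011): 4 ones → 1
Block 8 (00000): 0 ones → 0
Block 9 (10101): 3 ones → 1

011010101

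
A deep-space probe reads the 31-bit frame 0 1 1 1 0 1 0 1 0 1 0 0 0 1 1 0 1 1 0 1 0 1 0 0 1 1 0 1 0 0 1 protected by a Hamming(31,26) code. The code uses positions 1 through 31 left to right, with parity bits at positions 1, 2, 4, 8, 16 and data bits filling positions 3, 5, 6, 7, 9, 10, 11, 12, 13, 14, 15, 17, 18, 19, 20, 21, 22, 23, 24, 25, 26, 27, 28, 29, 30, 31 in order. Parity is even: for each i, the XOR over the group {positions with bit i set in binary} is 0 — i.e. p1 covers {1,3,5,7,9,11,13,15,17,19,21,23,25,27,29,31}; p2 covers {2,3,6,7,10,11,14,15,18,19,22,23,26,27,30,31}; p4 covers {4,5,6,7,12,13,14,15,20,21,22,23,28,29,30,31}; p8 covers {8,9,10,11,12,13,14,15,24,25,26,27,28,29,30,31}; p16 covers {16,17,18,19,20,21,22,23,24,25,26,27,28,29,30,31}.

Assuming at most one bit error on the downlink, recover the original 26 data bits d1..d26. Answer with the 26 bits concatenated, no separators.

s1 (pos 1,3,5,7,9,11,13,15,17,19,21,23,25,27,29,31): 0⊕1⊕0⊕0⊕0⊕0⊕0⊕1⊕1⊕0⊕0⊕0⊕1⊕0⊕0⊕1 = 1
s2 (pos 2,3,6,7,10,11,14,15,18,19,22,23,26,27,30,31): 1⊕1⊕1⊕0⊕1⊕0⊕1⊕1⊕1⊕0⊕1⊕0⊕1⊕0⊕0⊕1 = 0
s4 (pos 4,5,6,7,12,13,14,15,20,21,22,23,28,29,30,31): 1⊕0⊕1⊕0⊕0⊕0⊕1⊕1⊕1⊕0⊕1⊕0⊕1⊕0⊕0⊕1 = 0
s8 (pos 8,9,10,11,12,13,14,15,24,25,26,27,28,29,30,31): 1⊕0⊕1⊕0⊕0⊕0⊕1⊕1⊕0⊕1⊕1⊕0⊕1⊕0⊕0⊕1 = 0
s16 (pos 16,17,18,19,20,21,22,23,24,25,26,27,28,29,30,31): 0⊕1⊕1⊕0⊕1⊕0⊕1⊕0⊕0⊕1⊕1⊕0⊕1⊕0⊕0⊕1 = 0
Syndrome s16…s1 = 00001 → error at position 1.
Flip position 1: 0111010101000110110101001101001 → 1111010101000110110101001101001
Read data bits from positions 3,5,6,7,9,10,11,12,13,14,15,17,18,19,20,21,22,23,24,25,26,27,28,29,30,31: 10100100011110101001101001

10100100011110101001101001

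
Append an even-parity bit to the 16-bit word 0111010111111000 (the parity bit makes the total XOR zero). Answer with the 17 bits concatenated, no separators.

XOR of the 16 data bits: 0⊕1⊕1⊕1⊕0⊕1⊕0⊕1⊕1⊕1⊕1⊕1⊕1⊕0⊕0⊕0 = 0
Parity bit = 0 (so all 17 bits XOR to 0).

01110101111110000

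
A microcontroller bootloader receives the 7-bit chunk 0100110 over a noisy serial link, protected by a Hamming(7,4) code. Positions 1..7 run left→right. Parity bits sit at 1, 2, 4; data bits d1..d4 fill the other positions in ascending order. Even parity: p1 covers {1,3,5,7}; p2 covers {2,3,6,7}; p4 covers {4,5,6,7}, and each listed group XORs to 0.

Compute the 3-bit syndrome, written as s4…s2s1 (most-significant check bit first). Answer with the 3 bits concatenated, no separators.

001

s1 (pos 1,3,5,7): 0⊕0⊕1⊕0 = 1
s2 (pos 2,3,6,7): 1⊕0⊕1⊕0 = 0
s4 (pos 4,5,6,7): 0⊕1⊕1⊕0 = 0
Syndrome s4…s1 = 001 → error at position 1.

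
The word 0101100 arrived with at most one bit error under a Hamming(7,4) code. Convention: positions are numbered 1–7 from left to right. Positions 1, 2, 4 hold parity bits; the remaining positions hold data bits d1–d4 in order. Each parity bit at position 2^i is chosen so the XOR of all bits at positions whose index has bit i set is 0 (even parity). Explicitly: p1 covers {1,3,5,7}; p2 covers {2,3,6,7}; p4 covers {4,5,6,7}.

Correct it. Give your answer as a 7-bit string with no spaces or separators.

0111100

s1 (pos 1,3,5,7): 0⊕0⊕1⊕0 = 1
s2 (pos 2,3,6,7): 1⊕0⊕0⊕0 = 1
s4 (pos 4,5,6,7): 1⊕1⊕0⊕0 = 0
Syndrome s4…s1 = 011 → error at position 3.
Flip position 3: 0101100 → 0111100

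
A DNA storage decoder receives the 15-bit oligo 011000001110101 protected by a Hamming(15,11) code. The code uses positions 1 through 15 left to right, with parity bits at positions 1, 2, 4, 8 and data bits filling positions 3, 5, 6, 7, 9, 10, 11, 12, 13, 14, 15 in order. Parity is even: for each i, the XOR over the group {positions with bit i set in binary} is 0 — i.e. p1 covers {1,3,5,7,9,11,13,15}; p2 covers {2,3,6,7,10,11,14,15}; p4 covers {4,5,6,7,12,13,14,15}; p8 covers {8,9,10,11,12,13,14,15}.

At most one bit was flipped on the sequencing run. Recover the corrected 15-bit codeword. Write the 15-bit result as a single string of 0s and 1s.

s1 (pos 1,3,5,7,9,11,13,15): 0⊕1⊕0⊕0⊕1⊕1⊕1⊕1 = 1
s2 (pos 2,3,6,7,10,11,14,15): 1⊕1⊕0⊕0⊕1⊕1⊕0⊕1 = 1
s4 (pos 4,5,6,7,12,13,14,15): 0⊕0⊕0⊕0⊕0⊕1⊕0⊕1 = 0
s8 (pos 8,9,10,11,12,13,14,15): 0⊕1⊕1⊕1⊕0⊕1⊕0⊕1 = 1
Syndrome s8…s1 = 1011 → error at position 11.
Flip position 11: 011000001110101 → 011000001100101

011000001100101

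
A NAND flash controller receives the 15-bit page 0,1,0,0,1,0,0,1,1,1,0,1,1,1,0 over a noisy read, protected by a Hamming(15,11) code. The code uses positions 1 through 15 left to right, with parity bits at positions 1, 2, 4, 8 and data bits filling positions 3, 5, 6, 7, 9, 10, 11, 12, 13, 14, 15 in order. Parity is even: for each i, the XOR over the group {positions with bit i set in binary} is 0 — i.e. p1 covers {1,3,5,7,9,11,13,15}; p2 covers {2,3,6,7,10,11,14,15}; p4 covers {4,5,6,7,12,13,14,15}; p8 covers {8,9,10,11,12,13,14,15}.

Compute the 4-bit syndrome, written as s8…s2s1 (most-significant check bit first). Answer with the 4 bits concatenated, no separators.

s1 (pos 1,3,5,7,9,11,13,15): 0⊕0⊕1⊕0⊕1⊕0⊕1⊕0 = 1
s2 (pos 2,3,6,7,10,11,14,15): 1⊕0⊕0⊕0⊕1⊕0⊕1⊕0 = 1
s4 (pos 4,5,6,7,12,13,14,15): 0⊕1⊕0⊕0⊕1⊕1⊕1⊕0 = 0
s8 (pos 8,9,10,11,12,13,14,15): 1⊕1⊕1⊕0⊕1⊕1⊕1⊕0 = 0
Syndrome s8…s1 = 0011 → error at position 3.

0011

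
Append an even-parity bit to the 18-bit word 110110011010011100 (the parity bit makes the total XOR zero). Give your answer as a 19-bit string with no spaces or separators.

XOR of the 18 data bits: 1⊕1⊕0⊕1⊕1⊕0⊕0⊕1⊕1⊕0⊕1⊕0⊕0⊕1⊕1⊕1⊕0⊕0 = 0
Parity bit = 0 (so all 19 bits XOR to 0).

1101100110100111000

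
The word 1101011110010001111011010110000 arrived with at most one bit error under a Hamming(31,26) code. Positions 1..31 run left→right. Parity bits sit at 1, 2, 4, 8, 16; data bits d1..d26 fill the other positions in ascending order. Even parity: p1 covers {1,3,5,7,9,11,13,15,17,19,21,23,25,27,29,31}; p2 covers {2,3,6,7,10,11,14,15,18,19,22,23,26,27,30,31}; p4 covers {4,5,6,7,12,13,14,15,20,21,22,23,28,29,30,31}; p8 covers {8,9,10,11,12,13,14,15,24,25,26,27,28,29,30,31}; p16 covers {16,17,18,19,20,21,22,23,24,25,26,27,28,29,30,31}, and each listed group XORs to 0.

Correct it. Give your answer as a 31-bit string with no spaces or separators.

s1 (pos 1,3,5,7,9,11,13,15,17,19,21,23,25,27,29,31): 1⊕0⊕0⊕1⊕1⊕0⊕0⊕0⊕1⊕1⊕1⊕0⊕0⊕1⊕0⊕0 = 1
s2 (pos 2,3,6,7,10,11,14,15,18,19,22,23,26,27,30,31): 1⊕0⊕1⊕1⊕0⊕0⊕0⊕0⊕1⊕1⊕1⊕0⊕1⊕1⊕0⊕0 = 0
s4 (pos 4,5,6,7,12,13,14,15,20,21,22,23,28,29,30,31): 1⊕0⊕1⊕1⊕1⊕0⊕0⊕0⊕0⊕1⊕1⊕0⊕0⊕0⊕0⊕0 = 0
s8 (pos 8,9,10,11,12,13,14,15,24,25,26,27,28,29,30,31): 1⊕1⊕0⊕0⊕1⊕0⊕0⊕0⊕1⊕0⊕1⊕1⊕0⊕0⊕0⊕0 = 0
s16 (pos 16,17,18,19,20,21,22,23,24,25,26,27,28,29,30,31): 1⊕1⊕1⊕1⊕0⊕1⊕1⊕0⊕1⊕0⊕1⊕1⊕0⊕0⊕0⊕0 = 1
Syndrome s16…s1 = 10001 → error at position 17.
Flip position 17: 1101011110010001111011010110000 → 1101011110010001011011010110000

1101011110010001011011010110000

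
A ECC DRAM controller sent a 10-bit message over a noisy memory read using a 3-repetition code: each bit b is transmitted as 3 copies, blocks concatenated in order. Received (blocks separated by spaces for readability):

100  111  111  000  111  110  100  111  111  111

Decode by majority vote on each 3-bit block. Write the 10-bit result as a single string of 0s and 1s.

Block 1 (100): 1 one → 0
Block 2 (111): 3 ones → 1
Block 3 (111): 3 ones → 1
Block 4 (000): 0 ones → 0
Block 5 (111): 3 ones → 1
Block 6 (110): 2 ones → 1
Block 7 (100): 1 one → 0
Block 8 (111): 3 ones → 1
Block 9 (111): 3 ones → 1
Block 10 (111): 3 ones → 1

0110110111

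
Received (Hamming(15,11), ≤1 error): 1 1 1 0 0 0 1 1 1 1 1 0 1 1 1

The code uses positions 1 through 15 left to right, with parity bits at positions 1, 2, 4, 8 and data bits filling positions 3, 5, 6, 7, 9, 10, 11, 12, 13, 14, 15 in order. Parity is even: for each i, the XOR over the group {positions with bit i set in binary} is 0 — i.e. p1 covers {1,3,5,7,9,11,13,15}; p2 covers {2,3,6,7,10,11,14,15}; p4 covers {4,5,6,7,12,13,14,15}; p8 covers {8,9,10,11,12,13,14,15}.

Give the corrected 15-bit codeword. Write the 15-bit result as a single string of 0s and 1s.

s1 (pos 1,3,5,7,9,11,13,15): 1⊕1⊕0⊕1⊕1⊕1⊕1⊕1 = 1
s2 (pos 2,3,6,7,10,11,14,15): 1⊕1⊕0⊕1⊕1⊕1⊕1⊕1 = 1
s4 (pos 4,5,6,7,12,13,14,15): 0⊕0⊕0⊕1⊕0⊕1⊕1⊕1 = 0
s8 (pos 8,9,10,11,12,13,14,15): 1⊕1⊕1⊕1⊕0⊕1⊕1⊕1 = 1
Syndrome s8…s1 = 1011 → error at position 11.
Flip position 11: 111000111110111 → 111000111100111

111000111100111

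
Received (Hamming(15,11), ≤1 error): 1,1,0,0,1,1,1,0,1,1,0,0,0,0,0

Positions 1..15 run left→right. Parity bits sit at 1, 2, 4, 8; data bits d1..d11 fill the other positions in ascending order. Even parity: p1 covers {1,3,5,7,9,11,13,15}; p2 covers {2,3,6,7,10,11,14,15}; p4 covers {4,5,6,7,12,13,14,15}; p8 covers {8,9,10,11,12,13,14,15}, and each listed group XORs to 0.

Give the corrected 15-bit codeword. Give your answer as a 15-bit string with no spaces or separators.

110111101100000

s1 (pos 1,3,5,7,9,11,13,15): 1⊕0⊕1⊕1⊕1⊕0⊕0⊕0 = 0
s2 (pos 2,3,6,7,10,11,14,15): 1⊕0⊕1⊕1⊕1⊕0⊕0⊕0 = 0
s4 (pos 4,5,6,7,12,13,14,15): 0⊕1⊕1⊕1⊕0⊕0⊕0⊕0 = 1
s8 (pos 8,9,10,11,12,13,14,15): 0⊕1⊕1⊕0⊕0⊕0⊕0⊕0 = 0
Syndrome s8…s1 = 0100 → error at position 4.
Flip position 4: 110011101100000 → 110111101100000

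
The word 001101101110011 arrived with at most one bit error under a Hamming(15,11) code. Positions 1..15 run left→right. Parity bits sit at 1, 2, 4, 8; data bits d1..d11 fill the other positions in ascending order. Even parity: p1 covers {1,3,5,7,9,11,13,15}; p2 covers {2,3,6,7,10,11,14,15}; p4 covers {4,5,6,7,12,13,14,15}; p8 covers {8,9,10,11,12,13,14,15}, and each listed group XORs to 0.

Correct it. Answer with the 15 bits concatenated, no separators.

s1 (pos 1,3,5,7,9,11,13,15): 0⊕1⊕0⊕1⊕1⊕1⊕0⊕1 = 1
s2 (pos 2,3,6,7,10,11,14,15): 0⊕1⊕1⊕1⊕1⊕1⊕1⊕1 = 1
s4 (pos 4,5,6,7,12,13,14,15): 1⊕0⊕1⊕1⊕0⊕0⊕1⊕1 = 1
s8 (pos 8,9,10,11,12,13,14,15): 0⊕1⊕1⊕1⊕0⊕0⊕1⊕1 = 1
Syndrome s8…s1 = 1111 → error at position 15.
Flip position 15: 001101101110011 → 001101101110010

001101101110010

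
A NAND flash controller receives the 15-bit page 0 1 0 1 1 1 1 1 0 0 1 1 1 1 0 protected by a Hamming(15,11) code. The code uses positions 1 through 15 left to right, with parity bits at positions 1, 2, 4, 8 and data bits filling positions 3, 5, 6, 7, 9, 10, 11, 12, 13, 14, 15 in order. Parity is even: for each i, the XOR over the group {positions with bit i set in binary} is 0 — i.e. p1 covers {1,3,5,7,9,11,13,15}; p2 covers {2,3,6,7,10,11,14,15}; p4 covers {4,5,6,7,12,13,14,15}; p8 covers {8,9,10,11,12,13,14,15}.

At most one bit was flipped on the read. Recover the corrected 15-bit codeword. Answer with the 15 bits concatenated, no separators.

010111110011100

s1 (pos 1,3,5,7,9,11,13,15): 0⊕0⊕1⊕1⊕0⊕1⊕1⊕0 = 0
s2 (pos 2,3,6,7,10,11,14,15): 1⊕0⊕1⊕1⊕0⊕1⊕1⊕0 = 1
s4 (pos 4,5,6,7,12,13,14,15): 1⊕1⊕1⊕1⊕1⊕1⊕1⊕0 = 1
s8 (pos 8,9,10,11,12,13,14,15): 1⊕0⊕0⊕1⊕1⊕1⊕1⊕0 = 1
Syndrome s8…s1 = 1110 → error at position 14.
Flip position 14: 010111110011110 → 010111110011100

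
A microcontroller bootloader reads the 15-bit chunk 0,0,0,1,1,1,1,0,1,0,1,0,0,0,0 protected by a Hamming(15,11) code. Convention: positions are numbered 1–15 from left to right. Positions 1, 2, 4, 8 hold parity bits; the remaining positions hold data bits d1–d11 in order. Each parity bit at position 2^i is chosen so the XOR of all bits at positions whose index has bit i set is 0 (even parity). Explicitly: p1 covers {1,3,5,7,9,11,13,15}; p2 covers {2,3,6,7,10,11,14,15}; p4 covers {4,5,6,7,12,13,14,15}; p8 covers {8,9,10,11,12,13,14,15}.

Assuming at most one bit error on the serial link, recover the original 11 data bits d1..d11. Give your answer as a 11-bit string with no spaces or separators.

s1 (pos 1,3,5,7,9,11,13,15): 0⊕0⊕1⊕1⊕1⊕1⊕0⊕0 = 0
s2 (pos 2,3,6,7,10,11,14,15): 0⊕0⊕1⊕1⊕0⊕1⊕0⊕0 = 1
s4 (pos 4,5,6,7,12,13,14,15): 1⊕1⊕1⊕1⊕0⊕0⊕0⊕0 = 0
s8 (pos 8,9,10,11,12,13,14,15): 0⊕1⊕0⊕1⊕0⊕0⊕0⊕0 = 0
Syndrome s8…s1 = 0010 → error at position 2.
Flip position 2: 000111101010000 → 010111101010000
Read data bits from positions 3,5,6,7,9,10,11,12,13,14,15: 01111010000

01111010000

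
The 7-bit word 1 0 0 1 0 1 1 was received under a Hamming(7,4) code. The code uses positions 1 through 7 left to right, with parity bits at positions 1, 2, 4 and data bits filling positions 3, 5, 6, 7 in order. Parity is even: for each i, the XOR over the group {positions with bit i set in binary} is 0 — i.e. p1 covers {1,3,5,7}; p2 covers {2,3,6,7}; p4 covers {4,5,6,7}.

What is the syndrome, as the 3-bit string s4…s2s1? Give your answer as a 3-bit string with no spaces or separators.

100

s1 (pos 1,3,5,7): 1⊕0⊕0⊕1 = 0
s2 (pos 2,3,6,7): 0⊕0⊕1⊕1 = 0
s4 (pos 4,5,6,7): 1⊕0⊕1⊕1 = 1
Syndrome s4…s1 = 100 → error at position 4.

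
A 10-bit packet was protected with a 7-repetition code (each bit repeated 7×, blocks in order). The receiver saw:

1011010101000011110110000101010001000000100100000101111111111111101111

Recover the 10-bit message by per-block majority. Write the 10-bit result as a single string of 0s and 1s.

1010000111

Block 1 (1011010): 4 ones → 1
Block 2 (1010000): 2 ones → 0
Block 3 (1111011): 6 ones → 1
Block 4 (0000101): 2 ones → 0
Block 5 (0100010): 2 ones → 0
Block 6 (0000010): 1 one → 0
Block 7 (0100000): 1 one → 0
Block 8 (1011111): 6 ones → 1
Block 9 (1111111): 7 ones → 1
Block 10 (1101111): 6 ones → 1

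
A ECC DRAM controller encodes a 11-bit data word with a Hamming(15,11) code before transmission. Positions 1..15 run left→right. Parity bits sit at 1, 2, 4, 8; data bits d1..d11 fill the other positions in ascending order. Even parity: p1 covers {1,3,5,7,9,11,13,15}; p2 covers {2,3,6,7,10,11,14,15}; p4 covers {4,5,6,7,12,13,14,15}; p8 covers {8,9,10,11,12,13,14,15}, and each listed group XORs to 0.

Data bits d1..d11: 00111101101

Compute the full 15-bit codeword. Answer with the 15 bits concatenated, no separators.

Place data at non-parity positions: p1 p2 0 p4 0 1 1 p8 1 1 0 1 1 0 1
p1 (pos 1,3,5,7,9,11,13,15): XOR of data positions = 0⊕0⊕1⊕1⊕0⊕1⊕1 = 0
p2 (pos 2,3,6,7,10,11,14,15): XOR of data positions = 0⊕1⊕1⊕1⊕0⊕0⊕1 = 0
p4 (pos 4,5,6,7,12,13,14,15): XOR of data positions = 0⊕1⊕1⊕1⊕1⊕0⊕1 = 1
p8 (pos 8,9,10,11,12,13,14,15): XOR of data positions = 1⊕1⊕0⊕1⊕1⊕0⊕1 = 1
Codeword: 000101111101101

000101111101101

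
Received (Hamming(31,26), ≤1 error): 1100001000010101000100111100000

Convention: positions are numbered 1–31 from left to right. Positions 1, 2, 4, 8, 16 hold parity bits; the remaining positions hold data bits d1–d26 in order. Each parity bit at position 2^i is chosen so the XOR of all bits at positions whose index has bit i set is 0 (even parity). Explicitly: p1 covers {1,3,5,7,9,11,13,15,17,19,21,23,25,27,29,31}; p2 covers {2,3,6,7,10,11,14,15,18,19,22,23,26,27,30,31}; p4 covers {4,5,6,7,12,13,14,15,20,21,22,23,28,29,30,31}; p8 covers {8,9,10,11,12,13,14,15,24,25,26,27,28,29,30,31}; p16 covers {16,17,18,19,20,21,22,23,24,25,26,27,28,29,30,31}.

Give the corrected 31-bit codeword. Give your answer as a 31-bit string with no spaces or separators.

1100001000010001000100111100000

s1 (pos 1,3,5,7,9,11,13,15,17,19,21,23,25,27,29,31): 1⊕0⊕0⊕1⊕0⊕0⊕0⊕0⊕0⊕0⊕0⊕1⊕1⊕0⊕0⊕0 = 0
s2 (pos 2,3,6,7,10,11,14,15,18,19,22,23,26,27,30,31): 1⊕0⊕0⊕1⊕0⊕0⊕1⊕0⊕0⊕0⊕0⊕1⊕1⊕0⊕0⊕0 = 1
s4 (pos 4,5,6,7,12,13,14,15,20,21,22,23,28,29,30,31): 0⊕0⊕0⊕1⊕1⊕0⊕1⊕0⊕1⊕0⊕0⊕1⊕0⊕0⊕0⊕0 = 1
s8 (pos 8,9,10,11,12,13,14,15,24,25,26,27,28,29,30,31): 0⊕0⊕0⊕0⊕1⊕0⊕1⊕0⊕1⊕1⊕1⊕0⊕0⊕0⊕0⊕0 = 1
s16 (pos 16,17,18,19,20,21,22,23,24,25,26,27,28,29,30,31): 1⊕0⊕0⊕0⊕1⊕0⊕0⊕1⊕1⊕1⊕1⊕0⊕0⊕0⊕0⊕0 = 0
Syndrome s16…s1 = 01110 → error at position 14.
Flip position 14: 1100001000010101000100111100000 → 1100001000010001000100111100000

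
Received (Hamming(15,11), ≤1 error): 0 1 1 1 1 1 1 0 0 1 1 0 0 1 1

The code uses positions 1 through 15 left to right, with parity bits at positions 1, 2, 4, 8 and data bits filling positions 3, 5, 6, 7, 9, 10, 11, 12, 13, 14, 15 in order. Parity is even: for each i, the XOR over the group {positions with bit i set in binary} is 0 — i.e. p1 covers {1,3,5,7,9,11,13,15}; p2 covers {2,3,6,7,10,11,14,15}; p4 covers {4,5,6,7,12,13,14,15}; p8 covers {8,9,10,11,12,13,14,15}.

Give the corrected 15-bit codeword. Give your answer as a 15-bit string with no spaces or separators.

s1 (pos 1,3,5,7,9,11,13,15): 0⊕1⊕1⊕1⊕0⊕1⊕0⊕1 = 1
s2 (pos 2,3,6,7,10,11,14,15): 1⊕1⊕1⊕1⊕1⊕1⊕1⊕1 = 0
s4 (pos 4,5,6,7,12,13,14,15): 1⊕1⊕1⊕1⊕0⊕0⊕1⊕1 = 0
s8 (pos 8,9,10,11,12,13,14,15): 0⊕0⊕1⊕1⊕0⊕0⊕1⊕1 = 0
Syndrome s8…s1 = 0001 → error at position 1.
Flip position 1: 011111100110011 → 111111100110011

111111100110011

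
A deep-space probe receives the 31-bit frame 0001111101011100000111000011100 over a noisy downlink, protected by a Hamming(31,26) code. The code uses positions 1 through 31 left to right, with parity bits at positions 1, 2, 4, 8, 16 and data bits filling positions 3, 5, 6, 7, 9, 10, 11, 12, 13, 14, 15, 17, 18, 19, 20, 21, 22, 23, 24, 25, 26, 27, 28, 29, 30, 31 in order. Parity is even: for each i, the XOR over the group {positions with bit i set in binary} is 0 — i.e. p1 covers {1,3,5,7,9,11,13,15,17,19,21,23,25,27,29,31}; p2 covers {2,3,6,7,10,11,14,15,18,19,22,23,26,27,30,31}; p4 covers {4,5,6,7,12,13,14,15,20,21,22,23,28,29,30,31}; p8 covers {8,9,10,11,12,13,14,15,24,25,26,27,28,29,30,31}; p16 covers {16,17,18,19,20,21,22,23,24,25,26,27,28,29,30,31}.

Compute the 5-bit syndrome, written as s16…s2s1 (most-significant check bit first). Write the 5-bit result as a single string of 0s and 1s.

s1 (pos 1,3,5,7,9,11,13,15,17,19,21,23,25,27,29,31): 0⊕0⊕1⊕1⊕0⊕0⊕1⊕0⊕0⊕0⊕1⊕0⊕0⊕1⊕1⊕0 = 0
s2 (pos 2,3,6,7,10,11,14,15,18,19,22,23,26,27,30,31): 0⊕0⊕1⊕1⊕1⊕0⊕1⊕0⊕0⊕0⊕1⊕0⊕0⊕1⊕0⊕0 = 0
s4 (pos 4,5,6,7,12,13,14,15,20,21,22,23,28,29,30,31): 1⊕1⊕1⊕1⊕1⊕1⊕1⊕0⊕1⊕1⊕1⊕0⊕1⊕1⊕0⊕0 = 0
s8 (pos 8,9,10,11,12,13,14,15,24,25,26,27,28,29,30,31): 1⊕0⊕1⊕0⊕1⊕1⊕1⊕0⊕0⊕0⊕0⊕1⊕1⊕1⊕0⊕0 = 0
s16 (pos 16,17,18,19,20,21,22,23,24,25,26,27,28,29,30,31): 0⊕0⊕0⊕0⊕1⊕1⊕1⊕0⊕0⊕0⊕0⊕1⊕1⊕1⊕0⊕0 = 0
Syndrome s16…s1 = 00000 → no error.

00000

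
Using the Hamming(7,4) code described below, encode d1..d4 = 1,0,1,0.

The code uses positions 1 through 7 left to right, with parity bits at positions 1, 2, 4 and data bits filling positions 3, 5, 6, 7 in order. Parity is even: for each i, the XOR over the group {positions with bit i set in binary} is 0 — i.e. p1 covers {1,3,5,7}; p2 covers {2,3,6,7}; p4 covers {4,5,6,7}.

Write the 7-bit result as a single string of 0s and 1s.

Place data at non-parity positions: p1 p2 1 p4 0 1 0
p1 (pos 1,3,5,7): XOR of data positions = 1⊕0⊕0 = 1
p2 (pos 2,3,6,7): XOR of data positions = 1⊕1⊕0 = 0
p4 (pos 4,5,6,7): XOR of data positions = 0⊕1⊕0 = 1
Codeword: 1011010

1011010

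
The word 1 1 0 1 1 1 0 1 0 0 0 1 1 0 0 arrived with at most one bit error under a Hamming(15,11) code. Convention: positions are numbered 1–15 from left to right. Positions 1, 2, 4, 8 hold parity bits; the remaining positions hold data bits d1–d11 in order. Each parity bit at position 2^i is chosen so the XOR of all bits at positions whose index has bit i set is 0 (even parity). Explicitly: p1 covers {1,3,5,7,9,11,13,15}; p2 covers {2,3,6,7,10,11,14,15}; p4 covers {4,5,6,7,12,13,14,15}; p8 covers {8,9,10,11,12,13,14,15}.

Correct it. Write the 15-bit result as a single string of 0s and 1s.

s1 (pos 1,3,5,7,9,11,13,15): 1⊕0⊕1⊕0⊕0⊕0⊕1⊕0 = 1
s2 (pos 2,3,6,7,10,11,14,15): 1⊕0⊕1⊕0⊕0⊕0⊕0⊕0 = 0
s4 (pos 4,5,6,7,12,13,14,15): 1⊕1⊕1⊕0⊕1⊕1⊕0⊕0 = 1
s8 (pos 8,9,10,11,12,13,14,15): 1⊕0⊕0⊕0⊕1⊕1⊕0⊕0 = 1
Syndrome s8…s1 = 1101 → error at position 13.
Flip position 13: 110111010001100 → 110111010001000

110111010001000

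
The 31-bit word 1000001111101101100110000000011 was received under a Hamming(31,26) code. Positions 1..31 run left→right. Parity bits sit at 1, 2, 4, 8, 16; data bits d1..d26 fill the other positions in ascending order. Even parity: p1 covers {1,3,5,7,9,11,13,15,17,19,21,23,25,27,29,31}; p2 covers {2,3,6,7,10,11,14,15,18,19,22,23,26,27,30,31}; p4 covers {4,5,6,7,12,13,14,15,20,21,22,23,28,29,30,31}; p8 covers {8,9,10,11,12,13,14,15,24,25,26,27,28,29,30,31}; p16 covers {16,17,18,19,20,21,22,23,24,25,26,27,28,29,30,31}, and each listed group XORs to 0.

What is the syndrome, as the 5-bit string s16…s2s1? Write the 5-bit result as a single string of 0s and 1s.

00100

s1 (pos 1,3,5,7,9,11,13,15,17,19,21,23,25,27,29,31): 1⊕0⊕0⊕1⊕1⊕1⊕1⊕0⊕1⊕0⊕1⊕0⊕0⊕0⊕0⊕1 = 0
s2 (pos 2,3,6,7,10,11,14,15,18,19,22,23,26,27,30,31): 0⊕0⊕0⊕1⊕1⊕1⊕1⊕0⊕0⊕0⊕0⊕0⊕0⊕0⊕1⊕1 = 0
s4 (pos 4,5,6,7,12,13,14,15,20,21,22,23,28,29,30,31): 0⊕0⊕0⊕1⊕0⊕1⊕1⊕0⊕1⊕1⊕0⊕0⊕0⊕0⊕1⊕1 = 1
s8 (pos 8,9,10,11,12,13,14,15,24,25,26,27,28,29,30,31): 1⊕1⊕1⊕1⊕0⊕1⊕1⊕0⊕0⊕0⊕0⊕0⊕0⊕0⊕1⊕1 = 0
s16 (pos 16,17,18,19,20,21,22,23,24,25,26,27,28,29,30,31): 1⊕1⊕0⊕0⊕1⊕1⊕0⊕0⊕0⊕0⊕0⊕0⊕0⊕0⊕1⊕1 = 0
Syndrome s16…s1 = 00100 → error at position 4.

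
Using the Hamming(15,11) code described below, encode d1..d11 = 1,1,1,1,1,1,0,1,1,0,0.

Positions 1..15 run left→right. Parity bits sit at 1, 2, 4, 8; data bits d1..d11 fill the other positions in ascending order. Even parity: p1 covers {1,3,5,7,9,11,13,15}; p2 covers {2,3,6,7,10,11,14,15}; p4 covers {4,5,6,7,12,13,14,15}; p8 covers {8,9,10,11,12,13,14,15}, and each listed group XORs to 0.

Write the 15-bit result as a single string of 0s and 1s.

101111101101100

Place data at non-parity positions: p1 p2 1 p4 1 1 1 p8 1 1 0 1 1 0 0
p1 (pos 1,3,5,7,9,11,13,15): XOR of data positions = 1⊕1⊕1⊕1⊕0⊕1⊕0 = 1
p2 (pos 2,3,6,7,10,11,14,15): XOR of data positions = 1⊕1⊕1⊕1⊕0⊕0⊕0 = 0
p4 (pos 4,5,6,7,12,13,14,15): XOR of data positions = 1⊕1⊕1⊕1⊕1⊕0⊕0 = 1
p8 (pos 8,9,10,11,12,13,14,15): XOR of data positions = 1⊕1⊕0⊕1⊕1⊕0⊕0 = 0
Codeword: 101111101101100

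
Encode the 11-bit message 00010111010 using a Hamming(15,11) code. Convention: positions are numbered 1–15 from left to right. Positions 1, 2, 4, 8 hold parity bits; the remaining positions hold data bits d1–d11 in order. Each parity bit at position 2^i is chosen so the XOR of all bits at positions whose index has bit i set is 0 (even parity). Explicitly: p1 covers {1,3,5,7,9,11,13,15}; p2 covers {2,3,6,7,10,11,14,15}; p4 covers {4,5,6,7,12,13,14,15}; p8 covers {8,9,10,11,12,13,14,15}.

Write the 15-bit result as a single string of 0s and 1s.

000100100111010

Place data at non-parity positions: p1 p2 0 p4 0 0 1 p8 0 1 1 1 0 1 0
p1 (pos 1,3,5,7,9,11,13,15): XOR of data positions = 0⊕0⊕1⊕0⊕1⊕0⊕0 = 0
p2 (pos 2,3,6,7,10,11,14,15): XOR of data positions = 0⊕0⊕1⊕1⊕1⊕1⊕0 = 0
p4 (pos 4,5,6,7,12,13,14,15): XOR of data positions = 0⊕0⊕1⊕1⊕0⊕1⊕0 = 1
p8 (pos 8,9,10,11,12,13,14,15): XOR of data positions = 0⊕1⊕1⊕1⊕0⊕1⊕0 = 0
Codeword: 000100100111010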